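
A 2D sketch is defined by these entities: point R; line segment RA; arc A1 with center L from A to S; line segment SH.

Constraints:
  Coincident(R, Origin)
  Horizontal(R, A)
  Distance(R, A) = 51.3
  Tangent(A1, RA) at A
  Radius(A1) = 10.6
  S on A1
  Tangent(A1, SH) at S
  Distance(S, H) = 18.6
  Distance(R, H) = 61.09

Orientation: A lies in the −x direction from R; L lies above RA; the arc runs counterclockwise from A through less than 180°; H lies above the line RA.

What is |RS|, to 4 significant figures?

45.26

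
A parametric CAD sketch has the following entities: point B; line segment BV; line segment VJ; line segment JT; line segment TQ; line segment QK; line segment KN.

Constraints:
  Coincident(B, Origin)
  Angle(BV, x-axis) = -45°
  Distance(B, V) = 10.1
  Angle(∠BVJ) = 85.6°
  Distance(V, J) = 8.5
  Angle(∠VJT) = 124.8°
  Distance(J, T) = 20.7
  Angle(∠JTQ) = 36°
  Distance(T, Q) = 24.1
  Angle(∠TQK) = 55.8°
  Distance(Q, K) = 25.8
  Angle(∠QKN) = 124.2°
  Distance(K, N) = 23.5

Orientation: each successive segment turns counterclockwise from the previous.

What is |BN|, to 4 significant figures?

40.62

B is at the origin; BV runs at -45.0° with length 10.1, so V = (7.142, -7.142). ∠BVJ = 85.6° gives VJ at 49.40° from the x-axis; with |VJ| = 8.5, J = (12.67, -0.6880). ∠VJT = 124.8° gives JT at 104.6° from the x-axis; with |JT| = 20.7, T = (7.456, 19.34). ∠JTQ = 36.0° gives TQ at -111.4° from the x-axis; with |TQ| = 24.1, Q = (-1.338, -3.095). ∠TQK = 55.8° gives QK at 12.80° from the x-axis; with |QK| = 25.8, K = (23.82, 2.621). ∠QKN = 124.2° gives KN at 68.60° from the x-axis; with |KN| = 23.5, N = (32.40, 24.50). Then |BN| = |N − B| = 40.62.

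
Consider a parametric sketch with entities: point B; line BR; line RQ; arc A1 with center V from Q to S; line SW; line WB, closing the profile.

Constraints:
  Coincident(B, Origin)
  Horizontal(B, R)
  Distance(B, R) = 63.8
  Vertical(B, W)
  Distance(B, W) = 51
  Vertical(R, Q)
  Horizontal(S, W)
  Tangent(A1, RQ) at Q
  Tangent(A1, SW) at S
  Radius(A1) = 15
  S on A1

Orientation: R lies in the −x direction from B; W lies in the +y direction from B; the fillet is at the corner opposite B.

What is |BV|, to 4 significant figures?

60.64

B is at the origin; BR is horizontal with |BR| = 63.8 and R on the −x side, so R = (-63.80, 0.000). B and W share the same x with |BW| = 51.0 and W on the +y side, so W = (0.000, 51.00). The virtual corner opposite B is at (-63.80, 51.00). The tangent condition forces VQ to be normal to RQ and since A1 is tangent to SW there, VS ⟂ SW, with radius 15.0, so the center V sits 15.0 in from both sides at V = (-48.80, 36.00). Then |BV| = |V − B| = 60.64.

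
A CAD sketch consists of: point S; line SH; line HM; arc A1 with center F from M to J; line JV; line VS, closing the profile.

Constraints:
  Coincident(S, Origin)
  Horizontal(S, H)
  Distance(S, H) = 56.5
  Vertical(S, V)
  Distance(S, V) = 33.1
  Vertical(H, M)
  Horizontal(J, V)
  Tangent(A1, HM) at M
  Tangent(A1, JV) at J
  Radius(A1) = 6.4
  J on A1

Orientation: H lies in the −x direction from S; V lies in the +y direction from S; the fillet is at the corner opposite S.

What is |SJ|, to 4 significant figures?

60.05

S is at the origin; S and H share the same y with |SH| = 56.5 and H on the −x side, so H = (-56.50, 0.000). S and V share the same x with |SV| = 33.1 and V on the +y side, so V = (0.000, 33.10). The virtual corner opposite S is at (-56.50, 33.10). A1 meets HM tangentially, so FM is at right angles to HM and tangency of A1 to JV means the radius FJ is perpendicular to JV, with radius 6.4, so the center F sits 6.4 in from both sides at F = (-50.10, 26.70). That places the tangent points at M = (-56.50, 26.70) on HM and J = (-50.10, 33.10) on JV. Then |SJ| = |J − S| = 60.05.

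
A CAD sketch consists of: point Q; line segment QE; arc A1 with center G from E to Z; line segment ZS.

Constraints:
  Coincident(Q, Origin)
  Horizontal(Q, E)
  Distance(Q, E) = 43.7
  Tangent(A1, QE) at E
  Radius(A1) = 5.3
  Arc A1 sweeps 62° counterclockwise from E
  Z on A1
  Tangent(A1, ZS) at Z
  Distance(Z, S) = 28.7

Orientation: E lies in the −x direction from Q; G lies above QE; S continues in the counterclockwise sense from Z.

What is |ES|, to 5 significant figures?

33.498

Q is at the origin; Q and E share the same y with |QE| = 43.7 and E on the −x side, so E = (-43.700, 0.0000). Tangency of A1 to QE means the radius GE is perpendicular to QE, so G = E + (0, 5.3) = (-43.700, 5.3000). On A1, E sits at bearing -90° from G; a 62° counterclockwise sweep puts Z at bearing -28°, so Z = G + 5.3·(cos -28°, sin -28°) = (-39.020, 2.8118). Since A1 is tangent to ZS there, GZ ⟂ ZS, so ZS runs along (−sin -28°, cos -28°); with |ZS| = 28.7, S = (-25.547, 28.152). Then |ES| = |S − E| = 33.498.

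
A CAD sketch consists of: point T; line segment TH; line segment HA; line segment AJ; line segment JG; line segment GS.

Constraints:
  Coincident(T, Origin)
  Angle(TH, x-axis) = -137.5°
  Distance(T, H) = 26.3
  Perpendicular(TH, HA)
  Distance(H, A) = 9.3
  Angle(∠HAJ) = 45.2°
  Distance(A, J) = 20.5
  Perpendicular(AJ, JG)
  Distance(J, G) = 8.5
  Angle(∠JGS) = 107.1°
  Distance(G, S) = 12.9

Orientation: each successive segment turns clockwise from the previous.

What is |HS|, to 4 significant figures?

5.919

T is at the origin; TH runs at -137.5° with length 26.3, so H = (-19.39, -17.77). TH is perpendicular to HA, so HA runs at 132.5°; with |HA| = 9.3, A = (-25.67, -10.91). ∠HAJ = 45.2° gives AJ at -2.300° from the x-axis; with |AJ| = 20.5, J = (-5.190, -11.73). AJ ⟂ JG, so JG runs at -92.30°; with |JG| = 8.5, G = (-5.531, -20.23). ∠JGS = 107.1° gives GS at -165.2° from the x-axis; with |GS| = 12.9, S = (-18.00, -23.52). Then |HS| = |S − H| = 5.919.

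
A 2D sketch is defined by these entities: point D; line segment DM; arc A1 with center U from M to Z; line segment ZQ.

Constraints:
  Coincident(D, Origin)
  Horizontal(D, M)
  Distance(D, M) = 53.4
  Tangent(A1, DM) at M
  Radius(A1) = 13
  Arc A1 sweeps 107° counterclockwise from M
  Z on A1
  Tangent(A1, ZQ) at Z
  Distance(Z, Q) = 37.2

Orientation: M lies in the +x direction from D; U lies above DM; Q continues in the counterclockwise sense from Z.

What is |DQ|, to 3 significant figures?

75.9

D is at the origin; D and M share the same y with |DM| = 53.4 and M on the +x side, so M = (53.4, 0.00). The tangent condition forces UM to be normal to DM, so U = M + (0, 13) = (53.4, 13.0). On A1, M sits at bearing -90° from U; a 107° counterclockwise sweep puts Z at bearing 17°, so Z = U + 13.0·(cos 17°, sin 17°) = (65.8, 16.8). The tangent condition forces UZ to be normal to ZQ, so ZQ runs along (−sin 17°, cos 17°); with |ZQ| = 37.2, Q = (55.0, 52.4). Then |DQ| = |Q − D| = 75.9.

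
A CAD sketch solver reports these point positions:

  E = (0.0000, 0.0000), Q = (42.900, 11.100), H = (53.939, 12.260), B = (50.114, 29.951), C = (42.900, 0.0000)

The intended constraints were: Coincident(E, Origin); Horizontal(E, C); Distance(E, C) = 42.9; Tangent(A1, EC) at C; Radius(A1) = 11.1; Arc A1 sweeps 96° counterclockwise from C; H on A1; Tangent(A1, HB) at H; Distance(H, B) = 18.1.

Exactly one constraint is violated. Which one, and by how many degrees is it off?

Tangent(A1, HB) at H — off by 6.20°.

E = (0.00, 0.00) ✓; E.y = 0.00, C.y = 0.00 ✓; |EC| = 42.90 ✓; ∠(QC, CE) = 90.00° ✓; |QC| = 11.10 ✓; bearing(Q→H) − bearing(Q→C) = 96.00° ✓; |QH| = 11.10 ✓; ∠(QH, HB) = 83.80° ✗; |HB| = 18.10 ✓.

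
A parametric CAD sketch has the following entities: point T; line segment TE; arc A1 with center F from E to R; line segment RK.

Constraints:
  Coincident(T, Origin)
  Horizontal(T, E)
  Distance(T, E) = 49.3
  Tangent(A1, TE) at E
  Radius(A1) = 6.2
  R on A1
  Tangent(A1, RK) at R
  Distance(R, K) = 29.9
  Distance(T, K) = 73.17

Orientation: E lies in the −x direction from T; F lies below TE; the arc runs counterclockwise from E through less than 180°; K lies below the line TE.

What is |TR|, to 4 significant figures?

55.22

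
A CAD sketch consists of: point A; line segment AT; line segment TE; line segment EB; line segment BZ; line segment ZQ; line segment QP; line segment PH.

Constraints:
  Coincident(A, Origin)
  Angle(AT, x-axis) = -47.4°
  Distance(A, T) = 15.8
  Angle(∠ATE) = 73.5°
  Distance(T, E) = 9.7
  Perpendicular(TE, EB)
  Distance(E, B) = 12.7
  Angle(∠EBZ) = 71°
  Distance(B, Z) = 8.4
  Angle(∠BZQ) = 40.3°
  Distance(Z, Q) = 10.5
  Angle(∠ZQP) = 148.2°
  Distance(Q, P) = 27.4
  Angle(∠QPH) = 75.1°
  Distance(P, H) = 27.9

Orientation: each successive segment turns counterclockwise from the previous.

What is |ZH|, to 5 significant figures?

36.179

A is at the origin; AT runs at -47.4° with length 15.8, so T = (10.695, -11.630). ∠ATE = 73.5° gives TE at 59.100° from the x-axis; with |TE| = 9.7, E = (15.676, -3.3071). TE ⟂ EB, so EB runs at 149.10°; with |EB| = 12.7, B = (4.7786, 3.2149). ∠EBZ = 71.0° gives BZ at -101.90° from the x-axis; with |BZ| = 8.4, Z = (3.0465, -5.0046). ∠BZQ = 40.3° gives ZQ at 37.800° from the x-axis; with |ZQ| = 10.5, Q = (11.343, 1.4309). ∠ZQP = 148.2° gives QP at 69.600° from the x-axis; with |QP| = 27.4, P = (20.894, 27.112). ∠QPH = 75.1° gives PH at 174.50° from the x-axis; with |PH| = 27.9, H = (-6.8776, 29.787). Then |ZH| = |H − Z| = 36.179.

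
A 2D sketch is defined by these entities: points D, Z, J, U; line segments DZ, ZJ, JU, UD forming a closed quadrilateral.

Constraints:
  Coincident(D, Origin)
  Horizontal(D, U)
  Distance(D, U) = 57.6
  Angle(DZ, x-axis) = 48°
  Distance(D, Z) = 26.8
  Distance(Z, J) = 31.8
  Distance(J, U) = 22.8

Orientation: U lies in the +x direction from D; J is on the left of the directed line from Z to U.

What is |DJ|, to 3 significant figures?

54.1

D is at the origin; D and U share the same y with |DU| = 57.6 and U in +x, so U = (57.6, 0). DZ runs at 48.0° with |DZ| = 26.8, so Z = (17.9, 19.9). J is determined by |ZJ| = 31.8 and |JU| = 22.8 together: it lies at the intersection of circle(Z, 31.8) and circle(U, 22.8). With |ZU| = 44.4, the foot of the radical line on ZU is 27.7 from Z and the perpendicular offset is √(31.8² − 27.7²) = 15.6. Taking the left-of-ZU solution: J = (49.7, 21.4).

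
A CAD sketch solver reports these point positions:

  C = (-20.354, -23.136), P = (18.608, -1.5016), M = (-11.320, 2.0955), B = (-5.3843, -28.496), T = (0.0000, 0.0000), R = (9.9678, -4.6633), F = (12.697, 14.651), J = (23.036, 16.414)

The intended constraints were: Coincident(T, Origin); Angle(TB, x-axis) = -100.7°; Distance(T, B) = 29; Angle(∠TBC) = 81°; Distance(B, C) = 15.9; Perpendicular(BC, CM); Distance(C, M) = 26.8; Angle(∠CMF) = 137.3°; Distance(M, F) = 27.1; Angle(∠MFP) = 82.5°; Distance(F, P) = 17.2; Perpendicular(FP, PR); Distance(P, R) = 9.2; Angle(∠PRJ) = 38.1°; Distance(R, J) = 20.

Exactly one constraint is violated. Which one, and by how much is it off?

Distance(R, J) = 20 — off by 4.80.

T = (0.00, 0.00) ✓; TB at -100.7° ✓; |TB| = 29.00 ✓; ∠TBC = 81.00° ✓; |BC| = 15.90 ✓; ∠(BC, CM) = 90.00° ✓; |CM| = 26.80 ✓; ∠CMF = 137.3° ✓; |MF| = 27.10 ✓; ∠MFP = 82.50° ✓; |FP| = 17.20 ✓; ∠(FP, PR) = 90.00° ✓; |PR| = 9.201 ✓; ∠PRJ = 38.10° ✓; |RJ| = 24.80 ✗.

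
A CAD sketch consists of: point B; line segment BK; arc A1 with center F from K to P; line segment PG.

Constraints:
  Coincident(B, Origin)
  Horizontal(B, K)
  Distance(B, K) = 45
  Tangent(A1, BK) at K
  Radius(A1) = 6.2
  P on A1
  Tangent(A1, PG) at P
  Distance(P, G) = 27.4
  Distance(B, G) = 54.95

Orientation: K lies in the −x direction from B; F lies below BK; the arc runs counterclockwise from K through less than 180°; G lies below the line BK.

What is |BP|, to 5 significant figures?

51.558

Checks: |FP| = 6.200 ✓; ∠(FP, PG) = 90.00° ✓; |PG| = 27.40 ✓; |BG| = 54.95 ✓.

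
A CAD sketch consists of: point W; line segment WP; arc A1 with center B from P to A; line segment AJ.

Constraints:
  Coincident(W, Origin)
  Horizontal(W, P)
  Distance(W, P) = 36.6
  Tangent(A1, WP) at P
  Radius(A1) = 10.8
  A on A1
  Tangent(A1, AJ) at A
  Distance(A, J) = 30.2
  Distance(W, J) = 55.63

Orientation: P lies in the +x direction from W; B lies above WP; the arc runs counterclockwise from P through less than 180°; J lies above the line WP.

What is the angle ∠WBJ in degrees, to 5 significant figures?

104.43°

Checks: ∠(BP, PW) = 90.00° ✓; |BP| = 10.80 ✓; |BA| = 10.80 ✓; ∠(BA, AJ) = 90.00° ✓; |AJ| = 30.20 ✓; |WJ| = 55.63 ✓.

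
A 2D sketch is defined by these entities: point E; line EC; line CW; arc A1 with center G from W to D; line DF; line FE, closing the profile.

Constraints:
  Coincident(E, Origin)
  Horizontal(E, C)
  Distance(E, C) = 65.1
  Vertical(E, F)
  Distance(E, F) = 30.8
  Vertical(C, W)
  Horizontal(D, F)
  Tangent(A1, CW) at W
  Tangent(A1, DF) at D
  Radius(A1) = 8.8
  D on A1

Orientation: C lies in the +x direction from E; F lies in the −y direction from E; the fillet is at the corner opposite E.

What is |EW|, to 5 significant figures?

68.717

The virtual corner opposite E is at (65.100, -30.800). Tangency of A1 to CW means the radius GW is perpendicular to CW and A1 meets DF tangentially, so GD is at right angles to DF, with radius 8.8, so the center G sits 8.8 in from both sides at G = (56.300, -22.000). That places the tangent points at W = (65.100, -22.000) on CW and D = (56.300, -30.800) on DF. Then |EW| = |W − E| = 68.717.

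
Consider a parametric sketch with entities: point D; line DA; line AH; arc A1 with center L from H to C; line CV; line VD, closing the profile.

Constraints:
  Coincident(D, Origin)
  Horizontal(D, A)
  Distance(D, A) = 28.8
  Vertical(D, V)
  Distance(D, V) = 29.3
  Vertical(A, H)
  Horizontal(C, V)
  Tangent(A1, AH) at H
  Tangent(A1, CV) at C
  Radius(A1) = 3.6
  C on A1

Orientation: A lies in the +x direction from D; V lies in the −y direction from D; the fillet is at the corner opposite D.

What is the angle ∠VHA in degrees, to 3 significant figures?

97.1°

The virtual corner opposite D is at (28.8, -29.3). A1 meets AH tangentially, so LH is at right angles to AH and A1 meets CV tangentially, so LC is at right angles to CV, with radius 3.6, so the center L sits 3.6 in from both sides at L = (25.2, -25.7). That places the tangent points at H = (28.8, -25.7) on AH and C = (25.2, -29.3) on CV. Then cos ∠VHA = HV·HA / (|HV||HA|), giving 97.1°.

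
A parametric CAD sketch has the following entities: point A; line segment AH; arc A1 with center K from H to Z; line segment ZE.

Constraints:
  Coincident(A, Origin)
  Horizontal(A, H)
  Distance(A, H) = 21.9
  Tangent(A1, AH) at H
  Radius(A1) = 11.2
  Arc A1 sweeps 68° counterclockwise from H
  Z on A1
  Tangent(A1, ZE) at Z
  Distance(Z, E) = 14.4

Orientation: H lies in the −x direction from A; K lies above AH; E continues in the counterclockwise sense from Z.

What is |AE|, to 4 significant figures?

21.26

On A1, H sits at bearing -90° from K; a 68° counterclockwise sweep puts Z at bearing -22°, so Z = K + 11.2·(cos -22°, sin -22°) = (-11.52, 7.004). Since A1 is tangent to ZE there, KZ ⟂ ZE, so ZE runs along (−sin -22°, cos -22°); with |ZE| = 14.4, E = (-6.121, 20.36). Then |AE| = |E − A| = 21.26.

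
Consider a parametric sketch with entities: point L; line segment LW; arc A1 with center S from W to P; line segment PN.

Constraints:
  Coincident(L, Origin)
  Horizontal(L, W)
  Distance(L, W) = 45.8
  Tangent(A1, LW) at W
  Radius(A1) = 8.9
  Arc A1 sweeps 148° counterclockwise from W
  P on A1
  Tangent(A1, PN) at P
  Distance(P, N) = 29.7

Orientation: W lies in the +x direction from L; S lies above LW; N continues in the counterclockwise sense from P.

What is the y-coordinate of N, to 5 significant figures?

32.186

L is at the origin; LW is horizontal with |LW| = 45.8 and W on the +x side, so W = (45.800, 0.0000). Tangency of A1 to LW means the radius SW is perpendicular to LW, so S = W + (0, 8.9) = (45.800, 8.9000). On A1, W sits at bearing -90° from S; a 148° counterclockwise sweep puts P at bearing 58°, so P = S + 8.9·(cos 58°, sin 58°) = (50.516, 16.448). The tangent condition forces SP to be normal to PN, so PN runs along (−sin 58°, cos 58°); with |PN| = 29.7, N = (25.329, 32.186). So N.y = 32.186.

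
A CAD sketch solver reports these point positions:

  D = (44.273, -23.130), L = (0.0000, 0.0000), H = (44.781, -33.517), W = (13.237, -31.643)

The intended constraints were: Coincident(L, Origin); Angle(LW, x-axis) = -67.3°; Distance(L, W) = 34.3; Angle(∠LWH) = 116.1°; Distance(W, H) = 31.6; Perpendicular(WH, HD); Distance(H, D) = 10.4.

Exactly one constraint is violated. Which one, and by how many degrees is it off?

Perpendicular(WH, HD) — off by 6.20°.

L = (0.00, 0.00) ✓; LW at -67.30° ✓; |LW| = 34.30 ✓; ∠LWH = 116.1° ✓; |WH| = 31.60 ✓; ∠(WH, HD) = 96.20° ✗; |HD| = 10.40 ✓.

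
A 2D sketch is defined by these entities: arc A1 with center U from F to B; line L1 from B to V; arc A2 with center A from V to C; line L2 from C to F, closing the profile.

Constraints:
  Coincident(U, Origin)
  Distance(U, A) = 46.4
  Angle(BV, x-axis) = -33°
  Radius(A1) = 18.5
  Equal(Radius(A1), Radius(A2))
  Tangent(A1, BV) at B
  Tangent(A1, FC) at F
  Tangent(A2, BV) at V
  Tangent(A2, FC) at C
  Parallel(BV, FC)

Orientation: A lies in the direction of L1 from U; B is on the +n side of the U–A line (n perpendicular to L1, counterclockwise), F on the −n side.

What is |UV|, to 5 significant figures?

49.952

The slot axis is L1's direction at -33.0°, so u = (cos -33.0°, sin -33.0°) = (0.83867, -0.54464) and n = (−sin -33.0°, cos -33.0°) = (0.54464, 0.83867). U is at the origin and A lies 46.4 along u from U, so A = 46.4·u = (38.914, -25.271). Tangency of A1 to both parallel lines with radius 18.5 puts B and F at U ± 18.5·n: B = (10.076, 15.515), F = (-10.076, -15.515). Equal radii place V and C the same way about A: V = A + 18.5·n = (48.990, -9.7558), C = A − 18.5·n = (28.838, -40.787). Then |UV| = |V − U| = 49.952.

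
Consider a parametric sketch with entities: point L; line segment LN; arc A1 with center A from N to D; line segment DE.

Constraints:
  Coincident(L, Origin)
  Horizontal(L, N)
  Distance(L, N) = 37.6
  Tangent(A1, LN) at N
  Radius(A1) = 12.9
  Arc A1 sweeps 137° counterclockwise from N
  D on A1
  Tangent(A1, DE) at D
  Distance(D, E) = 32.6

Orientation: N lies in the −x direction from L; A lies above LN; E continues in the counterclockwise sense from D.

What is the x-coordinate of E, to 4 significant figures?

-52.64

L is at the origin; LN is horizontal with |LN| = 37.6 and N on the −x side, so N = (-37.60, 0.000). A1 meets LN tangentially, so AN is at right angles to LN, so A = N + (0, 12.9) = (-37.60, 12.90). On A1, N sits at bearing -90° from A; a 137° counterclockwise sweep puts D at bearing 47°, so D = A + 12.9·(cos 47°, sin 47°) = (-28.80, 22.33). Tangency of A1 to DE means the radius AD is perpendicular to DE, so DE runs along (−sin 47°, cos 47°); with |DE| = 32.6, E = (-52.64, 44.57). So E.x = -52.64.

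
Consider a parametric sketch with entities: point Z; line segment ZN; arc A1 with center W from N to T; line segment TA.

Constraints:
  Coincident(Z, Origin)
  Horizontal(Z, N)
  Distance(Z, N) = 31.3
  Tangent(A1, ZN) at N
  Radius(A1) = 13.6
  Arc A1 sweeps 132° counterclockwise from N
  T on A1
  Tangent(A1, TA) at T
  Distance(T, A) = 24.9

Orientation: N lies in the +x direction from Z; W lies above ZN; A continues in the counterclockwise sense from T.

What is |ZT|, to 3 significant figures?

47.2

Z is at the origin; ZN is horizontal with |ZN| = 31.3 and N on the +x side, so N = (31.3, 0.00). A1 meets ZN tangentially, so WN is at right angles to ZN, so W = N + (0, 13.6) = (31.3, 13.6). On A1, N sits at bearing -90° from W; a 132° counterclockwise sweep puts T at bearing 42°, so T = W + 13.6·(cos 42°, sin 42°) = (41.4, 22.7). Then |ZT| = |T − Z| = 47.2.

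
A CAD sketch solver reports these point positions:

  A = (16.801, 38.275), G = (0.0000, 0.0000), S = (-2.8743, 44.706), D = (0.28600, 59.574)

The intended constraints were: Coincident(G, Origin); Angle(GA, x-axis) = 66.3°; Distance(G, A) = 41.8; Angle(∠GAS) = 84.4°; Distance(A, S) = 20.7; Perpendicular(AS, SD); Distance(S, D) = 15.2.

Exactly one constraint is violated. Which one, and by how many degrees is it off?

Perpendicular(AS, SD) — off by 6.10°.

G = (0.00, 0.00) ✓; GA at 66.30° ✓; |GA| = 41.80 ✓; ∠GAS = 84.40° ✓; |AS| = 20.70 ✓; ∠(AS, SD) = 83.90° ✗; |SD| = 15.20 ✓.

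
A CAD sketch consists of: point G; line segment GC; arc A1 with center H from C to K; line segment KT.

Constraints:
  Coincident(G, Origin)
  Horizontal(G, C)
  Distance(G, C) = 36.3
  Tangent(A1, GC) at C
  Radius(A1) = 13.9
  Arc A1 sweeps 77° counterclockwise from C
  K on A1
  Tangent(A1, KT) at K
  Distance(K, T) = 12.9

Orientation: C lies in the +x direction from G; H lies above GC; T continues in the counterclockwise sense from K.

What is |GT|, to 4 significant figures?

57.68

On A1, C sits at bearing -90° from H; a 77° counterclockwise sweep puts K at bearing -13°, so K = H + 13.9·(cos -13°, sin -13°) = (49.84, 10.77). The tangent condition forces HK to be normal to KT, so KT runs along (−sin -13°, cos -13°); with |KT| = 12.9, T = (52.75, 23.34). Then |GT| = |T − G| = 57.68.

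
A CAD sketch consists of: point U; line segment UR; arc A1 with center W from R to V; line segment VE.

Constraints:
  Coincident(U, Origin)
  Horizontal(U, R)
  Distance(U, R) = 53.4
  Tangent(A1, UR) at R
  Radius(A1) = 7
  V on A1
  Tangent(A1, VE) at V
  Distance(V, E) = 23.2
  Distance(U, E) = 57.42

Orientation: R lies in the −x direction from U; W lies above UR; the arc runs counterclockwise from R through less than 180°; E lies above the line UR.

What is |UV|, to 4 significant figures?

47.05

U is at the origin; U and R share the same y with |UR| = 53.4 and R on the −x side, so R = (-53.40, 0.000). A1 meets UR tangentially, so WR is at right angles to UR, so W = R + (0, 7) = (-53.40, 7.000). Since WV ⟂ VE (tangency), |WE| = √(7.0² + 23.2²) = 24.23 regardless of where V sits on A1. So E lies on both circle(U, 57.42) and circle(W, 24.23); the above-UR intersection is E = (-48.50, 30.73). V is the foot of the tangent from E: V = (-46.43, 7.626).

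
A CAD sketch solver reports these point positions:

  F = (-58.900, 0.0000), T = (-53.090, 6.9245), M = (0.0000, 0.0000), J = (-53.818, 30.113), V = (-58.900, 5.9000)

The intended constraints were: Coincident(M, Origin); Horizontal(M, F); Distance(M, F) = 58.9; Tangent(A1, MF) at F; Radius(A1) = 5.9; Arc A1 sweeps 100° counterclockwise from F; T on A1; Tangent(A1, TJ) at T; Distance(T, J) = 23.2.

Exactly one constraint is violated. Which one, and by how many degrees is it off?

Tangent(A1, TJ) at T — off by 8.20°.

M = (0.00, 0.00) ✓; M.y = 0.00, F.y = 0.00 ✓; |MF| = 58.90 ✓; ∠(VF, FM) = 90.00° ✓; |VF| = 5.900 ✓; bearing(V→T) − bearing(V→F) = 100.0° ✓; |VT| = 5.900 ✓; ∠(VT, TJ) = 98.20° ✗; |TJ| = 23.20 ✓.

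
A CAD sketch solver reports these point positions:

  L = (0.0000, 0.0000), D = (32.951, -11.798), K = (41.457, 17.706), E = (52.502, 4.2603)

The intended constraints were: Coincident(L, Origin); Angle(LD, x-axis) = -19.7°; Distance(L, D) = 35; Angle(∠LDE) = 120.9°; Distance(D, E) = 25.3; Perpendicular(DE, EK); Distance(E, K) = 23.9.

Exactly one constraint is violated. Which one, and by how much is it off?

Distance(E, K) = 23.9 — off by 6.50.

L = (0.00, 0.00) ✓; LD at -19.70° ✓; |LD| = 35.00 ✓; ∠LDE = 120.9° ✓; |DE| = 25.30 ✓; ∠(DE, EK) = 90.00° ✓; |EK| = 17.40 ✗.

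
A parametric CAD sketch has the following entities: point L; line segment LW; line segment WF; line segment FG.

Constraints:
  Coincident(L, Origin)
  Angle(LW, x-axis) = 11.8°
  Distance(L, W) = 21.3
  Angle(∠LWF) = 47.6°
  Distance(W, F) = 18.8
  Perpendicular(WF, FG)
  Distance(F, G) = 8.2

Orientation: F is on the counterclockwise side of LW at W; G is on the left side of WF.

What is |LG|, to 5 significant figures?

8.7394

L is at the origin; LW runs at 11.8° with length 21.3, so W = 21.3·(cos 11.8°, sin 11.8°) = (20.850, 4.3558). ∠LWF = 47.6°, so WF runs at 11.8° + (180° − 47.6°) = 144.20° from the x-axis; with |WF| = 18.8, F = W + 18.8·(cos 144.20°, sin 144.20°) = (5.6019, 15.353). The perpendicularity gives FG at right angles to WF; with |FG| = 8.2 on the left of WF, G = F + 8.2·(-0.58496, -0.81106) = (0.80522, 8.7022). Then |LG| = |G − L| = 8.7394.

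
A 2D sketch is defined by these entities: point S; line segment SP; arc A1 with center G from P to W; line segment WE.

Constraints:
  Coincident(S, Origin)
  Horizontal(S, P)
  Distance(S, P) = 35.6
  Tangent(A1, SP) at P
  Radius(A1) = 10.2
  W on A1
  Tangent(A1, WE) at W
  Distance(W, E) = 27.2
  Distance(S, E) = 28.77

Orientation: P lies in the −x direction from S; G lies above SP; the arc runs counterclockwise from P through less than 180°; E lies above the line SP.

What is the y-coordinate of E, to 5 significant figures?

26.382

Checks: |GW| = 10.20 ✓; ∠(GW, WE) = 90.00° ✓; |WE| = 27.20 ✓; |SE| = 28.77 ✓.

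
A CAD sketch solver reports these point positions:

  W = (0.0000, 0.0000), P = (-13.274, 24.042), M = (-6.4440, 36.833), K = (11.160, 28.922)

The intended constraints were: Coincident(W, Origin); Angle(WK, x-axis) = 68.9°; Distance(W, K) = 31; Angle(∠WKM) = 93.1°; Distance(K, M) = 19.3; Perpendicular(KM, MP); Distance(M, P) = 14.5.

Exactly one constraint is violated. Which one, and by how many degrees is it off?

Perpendicular(KM, MP) — off by 3.90°.

W = (0.00, 0.00) ✓; WK at 68.90° ✓; |WK| = 31.00 ✓; ∠WKM = 93.10° ✓; |KM| = 19.30 ✓; ∠(KM, MP) = 86.10° ✗; |MP| = 14.50 ✓.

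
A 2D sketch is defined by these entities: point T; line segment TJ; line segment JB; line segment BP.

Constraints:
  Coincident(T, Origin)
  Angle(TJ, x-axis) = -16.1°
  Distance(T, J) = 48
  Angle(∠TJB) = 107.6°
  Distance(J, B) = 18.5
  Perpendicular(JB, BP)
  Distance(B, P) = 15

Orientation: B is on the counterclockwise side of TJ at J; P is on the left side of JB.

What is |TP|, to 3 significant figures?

45.1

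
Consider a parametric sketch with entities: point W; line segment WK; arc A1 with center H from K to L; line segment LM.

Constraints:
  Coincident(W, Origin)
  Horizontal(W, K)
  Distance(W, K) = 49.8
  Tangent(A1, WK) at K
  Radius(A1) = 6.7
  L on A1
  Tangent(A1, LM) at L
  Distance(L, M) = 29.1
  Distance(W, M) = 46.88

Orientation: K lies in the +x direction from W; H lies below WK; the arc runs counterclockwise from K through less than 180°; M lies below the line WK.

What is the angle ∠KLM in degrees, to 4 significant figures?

144.3°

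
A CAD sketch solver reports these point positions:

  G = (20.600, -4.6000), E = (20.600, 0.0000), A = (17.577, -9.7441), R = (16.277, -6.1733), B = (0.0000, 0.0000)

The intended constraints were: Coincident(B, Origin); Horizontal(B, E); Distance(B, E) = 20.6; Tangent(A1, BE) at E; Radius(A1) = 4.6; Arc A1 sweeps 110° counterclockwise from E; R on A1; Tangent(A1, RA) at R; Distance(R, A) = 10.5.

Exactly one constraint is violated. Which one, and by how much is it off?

Distance(R, A) = 10.5 — off by 6.70.

B = (0.00, 0.00) ✓; B.y = 0.00, E.y = 0.00 ✓; |BE| = 20.60 ✓; ∠(GE, EB) = 90.00° ✓; |GE| = 4.600 ✓; bearing(G→R) − bearing(G→E) = 110.0° ✓; |GR| = 4.600 ✓; ∠(GR, RA) = 89.99° ✓; |RA| = 3.800 ✗.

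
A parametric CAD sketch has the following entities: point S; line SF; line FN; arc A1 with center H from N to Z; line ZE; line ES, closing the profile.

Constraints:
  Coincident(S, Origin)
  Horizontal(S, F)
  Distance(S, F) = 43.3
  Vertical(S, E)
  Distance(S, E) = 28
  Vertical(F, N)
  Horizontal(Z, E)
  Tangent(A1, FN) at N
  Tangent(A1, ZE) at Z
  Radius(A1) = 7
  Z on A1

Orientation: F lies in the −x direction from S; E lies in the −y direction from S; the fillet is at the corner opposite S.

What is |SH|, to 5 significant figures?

41.937

S and E share the same x with |SE| = 28.0 and E on the −y side, so E = (0.0000, -28.000). The virtual corner opposite S is at (-43.300, -28.000). Tangency of A1 to FN means the radius HN is perpendicular to FN and A1 meets ZE tangentially, so HZ is at right angles to ZE, with radius 7.0, so the center H sits 7.0 in from both sides at H = (-36.300, -21.000). Then |SH| = |H − S| = 41.937.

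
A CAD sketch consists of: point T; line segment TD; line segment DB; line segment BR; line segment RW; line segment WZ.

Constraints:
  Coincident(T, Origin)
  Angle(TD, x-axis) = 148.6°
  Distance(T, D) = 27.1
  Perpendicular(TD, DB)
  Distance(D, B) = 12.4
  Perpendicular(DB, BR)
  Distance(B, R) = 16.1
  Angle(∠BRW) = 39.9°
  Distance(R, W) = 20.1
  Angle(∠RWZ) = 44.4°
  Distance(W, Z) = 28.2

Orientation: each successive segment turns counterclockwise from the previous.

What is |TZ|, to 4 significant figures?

36.30

T is at the origin; TD runs at 148.6° with length 27.1, so D = (-23.13, 14.12). TD is perpendicular to DB, so DB runs at -121.4°; with |DB| = 12.4, B = (-29.59, 3.535). The perpendicularity gives BR at right angles to DB, so BR runs at -31.40°; with |BR| = 16.1, R = (-15.85, -4.853). ∠BRW = 39.9° gives RW at 108.7° from the x-axis; with |RW| = 20.1, W = (-22.29, 14.19). ∠RWZ = 44.4° gives WZ at -115.7° from the x-axis; with |WZ| = 28.2, Z = (-34.52, -11.22). Then |TZ| = |Z − T| = 36.30.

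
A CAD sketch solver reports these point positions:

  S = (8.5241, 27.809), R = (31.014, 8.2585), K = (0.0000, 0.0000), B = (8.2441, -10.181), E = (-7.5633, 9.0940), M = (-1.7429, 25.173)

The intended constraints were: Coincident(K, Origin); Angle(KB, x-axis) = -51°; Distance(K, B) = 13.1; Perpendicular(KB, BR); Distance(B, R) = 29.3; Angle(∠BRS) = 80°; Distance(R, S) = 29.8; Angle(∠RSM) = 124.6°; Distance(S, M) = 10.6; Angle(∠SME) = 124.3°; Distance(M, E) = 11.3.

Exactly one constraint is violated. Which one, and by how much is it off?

Distance(M, E) = 11.3 — off by 5.80.

K = (0.00, 0.00) ✓; KB at -51.00° ✓; |KB| = 13.10 ✓; ∠(KB, BR) = 90.00° ✓; |BR| = 29.30 ✓; ∠BRS = 80.00° ✓; |RS| = 29.80 ✓; ∠RSM = 124.6° ✓; |SM| = 10.60 ✓; ∠SME = 124.3° ✓; |ME| = 17.10 ✗.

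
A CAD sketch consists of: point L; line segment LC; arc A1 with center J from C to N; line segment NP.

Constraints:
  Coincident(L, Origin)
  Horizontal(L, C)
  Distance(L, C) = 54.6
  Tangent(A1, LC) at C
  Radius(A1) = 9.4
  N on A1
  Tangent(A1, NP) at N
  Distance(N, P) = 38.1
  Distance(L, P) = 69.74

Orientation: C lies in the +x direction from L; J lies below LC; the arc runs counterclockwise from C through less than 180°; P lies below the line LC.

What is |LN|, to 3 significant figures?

46.5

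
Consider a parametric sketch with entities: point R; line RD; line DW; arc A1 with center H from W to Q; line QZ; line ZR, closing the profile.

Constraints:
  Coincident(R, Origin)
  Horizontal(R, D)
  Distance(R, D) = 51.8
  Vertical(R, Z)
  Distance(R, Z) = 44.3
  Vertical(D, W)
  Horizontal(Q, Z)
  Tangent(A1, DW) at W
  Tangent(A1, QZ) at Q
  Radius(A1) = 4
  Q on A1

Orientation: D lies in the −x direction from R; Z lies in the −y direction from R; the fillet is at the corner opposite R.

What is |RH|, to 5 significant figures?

62.521

R is at the origin; RD is horizontal with |RD| = 51.8 and D on the −x side, so D = (-51.800, 0.0000). R and Z share the same x with |RZ| = 44.3 and Z on the −y side, so Z = (0.0000, -44.300). The virtual corner opposite R is at (-51.800, -44.300). The tangent condition forces HW to be normal to DW and A1 meets QZ tangentially, so HQ is at right angles to QZ, with radius 4.0, so the center H sits 4.0 in from both sides at H = (-47.800, -40.300). Then |RH| = |H − R| = 62.521.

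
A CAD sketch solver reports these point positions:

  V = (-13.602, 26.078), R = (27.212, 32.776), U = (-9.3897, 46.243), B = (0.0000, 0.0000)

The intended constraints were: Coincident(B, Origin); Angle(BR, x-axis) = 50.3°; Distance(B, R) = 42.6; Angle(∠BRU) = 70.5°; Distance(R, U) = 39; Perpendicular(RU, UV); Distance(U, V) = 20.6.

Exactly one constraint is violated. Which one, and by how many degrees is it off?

Perpendicular(RU, UV) — off by 8.40°.

B = (0.00, 0.00) ✓; BR at 50.30° ✓; |BR| = 42.60 ✓; ∠BRU = 70.50° ✓; |RU| = 39.00 ✓; ∠(RU, UV) = 98.40° ✗; |UV| = 20.60 ✓.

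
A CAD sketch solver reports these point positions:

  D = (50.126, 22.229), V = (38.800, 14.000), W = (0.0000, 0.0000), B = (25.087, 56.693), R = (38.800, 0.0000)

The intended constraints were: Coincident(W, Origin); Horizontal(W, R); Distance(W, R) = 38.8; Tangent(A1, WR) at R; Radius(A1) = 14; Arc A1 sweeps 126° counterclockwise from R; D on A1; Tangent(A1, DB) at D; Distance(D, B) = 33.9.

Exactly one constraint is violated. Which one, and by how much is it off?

Distance(D, B) = 33.9 — off by 8.70.

W = (0.00, 0.00) ✓; W.y = 0.00, R.y = 0.00 ✓; |WR| = 38.80 ✓; ∠(VR, RW) = 90.00° ✓; |VR| = 14.00 ✓; bearing(V→D) − bearing(V→R) = 126.0° ✓; |VD| = 14.00 ✓; ∠(VD, DB) = 90.00° ✓; |DB| = 42.60 ✗.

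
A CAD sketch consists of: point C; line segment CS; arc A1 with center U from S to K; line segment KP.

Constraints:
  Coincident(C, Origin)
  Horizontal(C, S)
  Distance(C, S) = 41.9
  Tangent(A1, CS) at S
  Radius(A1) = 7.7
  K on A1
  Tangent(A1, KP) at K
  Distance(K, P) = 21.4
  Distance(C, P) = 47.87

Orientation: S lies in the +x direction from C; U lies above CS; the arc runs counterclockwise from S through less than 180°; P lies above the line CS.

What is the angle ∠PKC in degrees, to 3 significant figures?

72.2°

C is at the origin; C and S share the same y with |CS| = 41.9 and S on the +x side, so S = (41.9, 0.00). Tangency of A1 to CS means the radius US is perpendicular to CS, so U = S + (0, 7.7) = (41.9, 7.70). Since UK ⟂ KP (tangency), |UP| = √(7.7² + 21.4²) = 22.7 regardless of where K sits on A1. So P lies on both circle(C, 47.87) and circle(U, 22.7); the above-CS intersection is P = (37.3, 30.0). K is the foot of the tangent from P: K = (48.5, 11.7).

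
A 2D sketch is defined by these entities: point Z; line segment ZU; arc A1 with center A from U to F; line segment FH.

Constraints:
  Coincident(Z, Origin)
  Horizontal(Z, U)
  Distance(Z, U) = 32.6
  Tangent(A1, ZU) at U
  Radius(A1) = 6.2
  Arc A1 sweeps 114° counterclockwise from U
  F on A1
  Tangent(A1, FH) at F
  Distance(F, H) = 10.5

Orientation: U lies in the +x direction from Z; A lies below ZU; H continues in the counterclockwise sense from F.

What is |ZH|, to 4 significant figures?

36.18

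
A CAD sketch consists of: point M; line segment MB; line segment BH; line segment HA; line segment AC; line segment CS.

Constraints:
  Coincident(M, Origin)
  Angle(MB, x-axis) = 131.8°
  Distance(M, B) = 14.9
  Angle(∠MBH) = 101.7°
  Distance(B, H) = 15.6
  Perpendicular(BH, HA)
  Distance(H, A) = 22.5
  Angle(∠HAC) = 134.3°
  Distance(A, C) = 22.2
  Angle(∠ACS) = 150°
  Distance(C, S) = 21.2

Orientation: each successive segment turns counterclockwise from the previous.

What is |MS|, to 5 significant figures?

33.735

M is at the origin; MB runs at 131.8° with length 14.9, so B = (-9.9313, 11.108). ∠MBH = 101.7° gives BH at -149.90° from the x-axis; with |BH| = 15.6, H = (-23.428, 3.2840). BH is perpendicular to HA, so HA runs at -59.900°; with |HA| = 22.5, A = (-12.144, -16.182). ∠HAC = 134.3° gives AC at -14.200° from the x-axis; with |AC| = 22.2, C = (9.3780, -21.628). ∠ACS = 150.0° gives CS at 15.800° from the x-axis; with |CS| = 21.2, S = (29.777, -15.855). Then |MS| = |S − M| = 33.735.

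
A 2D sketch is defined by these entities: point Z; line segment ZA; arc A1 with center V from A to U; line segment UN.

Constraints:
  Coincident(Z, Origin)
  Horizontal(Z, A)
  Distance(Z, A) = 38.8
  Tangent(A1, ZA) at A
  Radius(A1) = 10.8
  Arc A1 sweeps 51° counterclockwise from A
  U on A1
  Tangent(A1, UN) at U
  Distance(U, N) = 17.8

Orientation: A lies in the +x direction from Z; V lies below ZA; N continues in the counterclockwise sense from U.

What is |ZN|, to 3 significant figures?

26.2

On A1, A sits at bearing 90° from V; a 51° counterclockwise sweep puts U at bearing 141°, so U = V + 10.8·(cos 141°, sin 141°) = (30.4, -4.00). Since A1 is tangent to UN there, VU ⟂ UN, so UN runs along (−sin 141°, cos 141°); with |UN| = 17.8, N = (19.2, -17.8). Then |ZN| = |N − Z| = 26.2.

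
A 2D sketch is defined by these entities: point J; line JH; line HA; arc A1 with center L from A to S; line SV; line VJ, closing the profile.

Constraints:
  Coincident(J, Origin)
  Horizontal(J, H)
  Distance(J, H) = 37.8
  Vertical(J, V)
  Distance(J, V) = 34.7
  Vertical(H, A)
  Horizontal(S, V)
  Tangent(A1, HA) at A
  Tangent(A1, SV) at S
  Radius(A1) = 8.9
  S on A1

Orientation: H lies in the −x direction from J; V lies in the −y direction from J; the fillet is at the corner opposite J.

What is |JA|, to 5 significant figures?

45.765

The virtual corner opposite J is at (-37.800, -34.700). The tangent condition forces LA to be normal to HA and since A1 is tangent to SV there, LS ⟂ SV, with radius 8.9, so the center L sits 8.9 in from both sides at L = (-28.900, -25.800). That places the tangent points at A = (-37.800, -25.800) on HA and S = (-28.900, -34.700) on SV. Then |JA| = |A − J| = 45.765.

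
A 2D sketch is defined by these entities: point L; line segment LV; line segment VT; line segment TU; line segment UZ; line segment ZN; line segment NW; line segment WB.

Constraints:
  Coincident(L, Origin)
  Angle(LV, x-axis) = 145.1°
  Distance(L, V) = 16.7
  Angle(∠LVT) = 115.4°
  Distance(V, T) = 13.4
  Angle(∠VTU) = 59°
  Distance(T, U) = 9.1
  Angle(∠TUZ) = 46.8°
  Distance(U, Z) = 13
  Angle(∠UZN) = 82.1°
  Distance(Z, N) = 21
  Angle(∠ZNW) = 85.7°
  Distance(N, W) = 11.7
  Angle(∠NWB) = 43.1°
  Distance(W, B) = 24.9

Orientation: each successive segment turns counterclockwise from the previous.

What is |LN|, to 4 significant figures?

40.16

∠TUZ = 46.8° gives UZ at 103.9° from the x-axis; with |UZ| = 13.0, Z = (-20.52, 11.08). ∠UZN = 82.1° gives ZN at -158.2° from the x-axis; with |ZN| = 21.0, N = (-40.02, 3.283). Then |LN| = |N − L| = 40.16.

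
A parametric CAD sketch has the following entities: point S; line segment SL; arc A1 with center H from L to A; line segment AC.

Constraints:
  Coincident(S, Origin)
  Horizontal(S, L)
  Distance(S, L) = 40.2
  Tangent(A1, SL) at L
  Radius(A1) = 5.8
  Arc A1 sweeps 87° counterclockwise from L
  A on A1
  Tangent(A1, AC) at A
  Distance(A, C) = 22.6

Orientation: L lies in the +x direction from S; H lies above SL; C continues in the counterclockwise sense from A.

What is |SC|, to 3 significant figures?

54.9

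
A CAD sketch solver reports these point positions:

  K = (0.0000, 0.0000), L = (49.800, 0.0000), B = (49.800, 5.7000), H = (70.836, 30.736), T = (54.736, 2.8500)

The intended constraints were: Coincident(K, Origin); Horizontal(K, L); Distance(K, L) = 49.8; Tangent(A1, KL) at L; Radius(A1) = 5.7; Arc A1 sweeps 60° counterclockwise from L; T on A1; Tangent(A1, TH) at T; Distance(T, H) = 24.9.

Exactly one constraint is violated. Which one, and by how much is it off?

Distance(T, H) = 24.9 — off by 7.30.

K = (0.00, 0.00) ✓; K.y = 0.00, L.y = 0.00 ✓; |KL| = 49.80 ✓; ∠(BL, LK) = 90.00° ✓; |BL| = 5.700 ✓; bearing(B→T) − bearing(B→L) = 60.00° ✓; |BT| = 5.700 ✓; ∠(BT, TH) = 90.00° ✓; |TH| = 32.20 ✗.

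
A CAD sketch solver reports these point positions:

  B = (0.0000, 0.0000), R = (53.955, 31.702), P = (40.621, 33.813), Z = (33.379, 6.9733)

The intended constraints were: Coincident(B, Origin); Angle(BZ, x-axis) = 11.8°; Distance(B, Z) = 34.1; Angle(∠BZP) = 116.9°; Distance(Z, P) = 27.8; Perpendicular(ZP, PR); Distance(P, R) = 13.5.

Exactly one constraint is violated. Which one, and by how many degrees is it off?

Perpendicular(ZP, PR) — off by 6.10°.

B = (0.00, 0.00) ✓; BZ at 11.80° ✓; |BZ| = 34.10 ✓; ∠BZP = 116.9° ✓; |ZP| = 27.80 ✓; ∠(ZP, PR) = 83.90° ✗; |PR| = 13.50 ✓.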